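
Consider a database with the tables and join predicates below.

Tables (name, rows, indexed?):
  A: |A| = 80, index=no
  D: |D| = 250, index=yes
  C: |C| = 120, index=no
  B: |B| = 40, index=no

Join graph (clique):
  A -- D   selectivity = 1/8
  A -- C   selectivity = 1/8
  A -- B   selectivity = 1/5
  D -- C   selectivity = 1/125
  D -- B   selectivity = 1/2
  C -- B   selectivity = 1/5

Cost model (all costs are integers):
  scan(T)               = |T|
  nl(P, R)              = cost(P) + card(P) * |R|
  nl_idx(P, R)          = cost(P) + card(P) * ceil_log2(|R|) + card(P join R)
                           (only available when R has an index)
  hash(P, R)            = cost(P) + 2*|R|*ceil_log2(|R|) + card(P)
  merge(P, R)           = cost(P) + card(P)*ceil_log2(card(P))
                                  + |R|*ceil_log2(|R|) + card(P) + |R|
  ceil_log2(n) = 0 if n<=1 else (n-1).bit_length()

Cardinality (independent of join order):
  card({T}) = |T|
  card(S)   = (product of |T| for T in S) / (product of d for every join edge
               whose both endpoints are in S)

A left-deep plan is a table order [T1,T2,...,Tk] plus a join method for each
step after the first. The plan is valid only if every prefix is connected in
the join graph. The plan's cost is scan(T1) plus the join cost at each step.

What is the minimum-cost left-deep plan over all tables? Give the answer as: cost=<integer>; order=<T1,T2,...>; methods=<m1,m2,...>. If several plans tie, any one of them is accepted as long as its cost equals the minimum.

cost=3460; order=C,D,A,B; methods=nl_idx,hash,hash

Selinger DP (subsets sized 1..n):
  {A}: scan cost=80, card=80
  {D}: scan cost=250, card=250
  {C}: scan cost=120, card=120
  {B}: scan cost=40, card=40
  {AD}: card=2500; try (A,hash)→1620, (D,merge)→2970, (A,merge)→3140, (D,nl_idx)→3220, (D,hash)→4160, (D,nl)→20080 …(+1); best=1620 via (A,hash)
  {AC}: card=1200; try (A,hash)→1360, (C,merge)→1680, (A,merge)→1720, (C,hash)→1840, (C,nl)→9680, (A,nl)→9720; best=1360 via (A,hash)
  {AB}: card=640; try (B,hash)→640, (A,merge)→960, (B,merge)→1000, (A,hash)→1200, (A,nl)→3240, (B,nl)→3280; best=640 via (B,hash)
  {CD}: card=240; try (D,nl_idx)→1320, (C,hash)→2180, (D,merge)→3330, (C,merge)→3460, (D,hash)→4240, (D,nl)→30120 …(+1); best=1320 via (D,nl_idx)
  {BD}: card=5000; try (B,hash)→980, (D,merge)→2570, (B,merge)→2780, (D,hash)→4080, (D,nl_idx)→5360, (D,nl)→10040 …(+1); best=980 via (B,hash)
  {BC}: card=960; try (B,hash)→720, (C,merge)→1280, (B,merge)→1360, (C,hash)→1760, (C,nl)→4840, (B,nl)→4920; best=720 via (B,hash)
  {ACD}: card=300; try (A,hash)→2680, (A,merge)→4120, (C,hash)→5800, (D,hash)→6560, (D,nl_idx)→11260, (D,merge)→18010 …(+4); best=2680 via (A,hash)
  {ABD}: card=10000; try (B,hash)→4600, (D,hash)→5280, (A,hash)→7100, (D,merge)→9930, (D,nl_idx)→15760, (B,merge)→34400 …(+4); best=4600 via (B,hash)
  {ABC}: card=1920; try (A,hash)→2800, (C,hash)→2960, (B,hash)→3040, (C,merge)→8640, (A,merge)→11920, (B,merge)→16040 …(+3); best=2800 via (A,hash)
  {BCD}: card=960; try (B,hash)→2040, (B,merge)→3760, (D,hash)→5680, (C,hash)→7660, (D,nl_idx)→9360, (B,nl)→10920 …(+4); best=2040 via (B,hash)
  {ABCD}: card=240; try (B,hash)→3460, (A,hash)→4120, (B,merge)→5960, (D,hash)→8720, (A,merge)→13240, (B,nl)→14680 …(+7); best=3460 via (B,hash)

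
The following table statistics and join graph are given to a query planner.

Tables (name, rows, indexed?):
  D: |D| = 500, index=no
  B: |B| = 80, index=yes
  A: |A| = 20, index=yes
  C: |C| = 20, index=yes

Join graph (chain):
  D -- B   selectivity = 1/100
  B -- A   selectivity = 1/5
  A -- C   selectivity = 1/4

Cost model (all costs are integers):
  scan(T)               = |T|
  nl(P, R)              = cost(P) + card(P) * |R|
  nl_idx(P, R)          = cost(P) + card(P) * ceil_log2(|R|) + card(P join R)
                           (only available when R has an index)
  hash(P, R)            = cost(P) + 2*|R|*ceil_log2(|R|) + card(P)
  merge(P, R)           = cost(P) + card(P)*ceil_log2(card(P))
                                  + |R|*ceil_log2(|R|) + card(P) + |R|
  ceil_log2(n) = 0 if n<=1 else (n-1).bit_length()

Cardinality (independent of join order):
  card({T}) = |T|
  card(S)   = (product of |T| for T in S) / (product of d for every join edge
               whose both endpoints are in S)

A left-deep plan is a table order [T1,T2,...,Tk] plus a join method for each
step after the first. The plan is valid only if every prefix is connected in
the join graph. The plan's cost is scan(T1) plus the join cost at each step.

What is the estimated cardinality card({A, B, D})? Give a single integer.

Tables in S: A(20), B(80), D(500)
Edges inside S: D-B(d=100), B-A(d=5)
numerator = 20 * 80 * 500 = 800000
denominator = 100 * 5 = 500
card(S) = 800000 / 500 = 1600

1600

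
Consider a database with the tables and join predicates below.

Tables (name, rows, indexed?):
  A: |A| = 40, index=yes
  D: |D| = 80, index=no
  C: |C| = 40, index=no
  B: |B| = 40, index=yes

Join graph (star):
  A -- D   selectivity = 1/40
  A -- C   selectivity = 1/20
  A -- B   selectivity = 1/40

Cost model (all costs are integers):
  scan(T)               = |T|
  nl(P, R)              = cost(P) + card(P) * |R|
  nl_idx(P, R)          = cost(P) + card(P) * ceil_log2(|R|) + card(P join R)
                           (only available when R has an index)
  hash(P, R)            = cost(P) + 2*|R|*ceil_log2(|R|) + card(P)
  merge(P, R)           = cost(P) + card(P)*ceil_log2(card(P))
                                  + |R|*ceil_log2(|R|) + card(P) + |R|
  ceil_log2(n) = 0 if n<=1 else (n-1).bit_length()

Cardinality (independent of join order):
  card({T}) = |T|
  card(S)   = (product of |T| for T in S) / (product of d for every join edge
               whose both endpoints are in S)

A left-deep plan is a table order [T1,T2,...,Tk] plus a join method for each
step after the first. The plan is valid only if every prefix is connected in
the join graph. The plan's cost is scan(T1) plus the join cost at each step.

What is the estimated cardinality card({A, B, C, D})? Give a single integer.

Tables in S: A(40), B(40), C(40), D(80)
Edges inside S: A-D(d=40), A-C(d=20), A-B(d=40)
numerator = 40 * 40 * 40 * 80 = 5120000
denominator = 40 * 20 * 40 = 32000
card(S) = 5120000 / 32000 = 160

160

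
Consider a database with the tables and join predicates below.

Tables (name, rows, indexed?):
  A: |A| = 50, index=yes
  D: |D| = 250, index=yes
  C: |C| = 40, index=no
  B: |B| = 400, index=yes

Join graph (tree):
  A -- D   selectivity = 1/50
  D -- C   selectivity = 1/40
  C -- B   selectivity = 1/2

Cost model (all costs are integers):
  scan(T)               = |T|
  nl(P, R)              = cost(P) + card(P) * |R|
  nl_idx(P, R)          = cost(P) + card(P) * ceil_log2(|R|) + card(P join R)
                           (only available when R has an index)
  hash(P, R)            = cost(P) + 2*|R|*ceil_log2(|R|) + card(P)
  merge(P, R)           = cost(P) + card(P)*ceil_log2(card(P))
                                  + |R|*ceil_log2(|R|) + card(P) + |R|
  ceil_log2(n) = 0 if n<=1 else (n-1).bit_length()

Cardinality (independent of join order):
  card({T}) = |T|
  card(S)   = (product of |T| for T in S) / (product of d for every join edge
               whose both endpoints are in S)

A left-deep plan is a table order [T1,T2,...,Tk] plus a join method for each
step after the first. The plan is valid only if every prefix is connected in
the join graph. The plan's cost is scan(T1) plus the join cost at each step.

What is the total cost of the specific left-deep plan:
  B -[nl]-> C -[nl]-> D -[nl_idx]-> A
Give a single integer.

2366400

step 1: scan B: cost=400, card=400
step 2: join C via nl
    card(P join C) = 400*40/(2) = 8000
    cost = 400 + 400*40 = 16400
step 3: join D via nl
    card(P join D) = 8000*250/(40) = 50000
    cost = 16400 + 8000*250 = 2016400
step 4: join A via nl_idx
    card(P join A) = 50000*50/(50) = 50000
    cost = 2016400 + 50000*6 + 50000 = 2366400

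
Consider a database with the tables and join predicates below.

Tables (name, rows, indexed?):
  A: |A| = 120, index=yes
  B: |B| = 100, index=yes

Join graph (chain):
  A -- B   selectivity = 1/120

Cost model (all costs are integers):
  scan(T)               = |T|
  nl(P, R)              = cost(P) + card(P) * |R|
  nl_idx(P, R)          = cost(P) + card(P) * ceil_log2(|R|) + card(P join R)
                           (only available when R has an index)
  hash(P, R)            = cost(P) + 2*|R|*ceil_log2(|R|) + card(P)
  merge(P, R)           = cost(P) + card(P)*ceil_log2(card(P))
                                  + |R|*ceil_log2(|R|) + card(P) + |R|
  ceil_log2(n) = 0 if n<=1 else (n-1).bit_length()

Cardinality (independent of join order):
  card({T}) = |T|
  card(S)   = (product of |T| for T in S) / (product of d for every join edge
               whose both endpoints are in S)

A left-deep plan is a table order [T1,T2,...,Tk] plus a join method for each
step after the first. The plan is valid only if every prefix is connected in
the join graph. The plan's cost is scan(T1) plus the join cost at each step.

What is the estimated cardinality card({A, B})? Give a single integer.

100

Tables in S: A(120), B(100)
Edges inside S: A-B(d=120)
numerator = 120 * 100 = 12000
denominator = 120 = 120
card(S) = 12000 / 120 = 100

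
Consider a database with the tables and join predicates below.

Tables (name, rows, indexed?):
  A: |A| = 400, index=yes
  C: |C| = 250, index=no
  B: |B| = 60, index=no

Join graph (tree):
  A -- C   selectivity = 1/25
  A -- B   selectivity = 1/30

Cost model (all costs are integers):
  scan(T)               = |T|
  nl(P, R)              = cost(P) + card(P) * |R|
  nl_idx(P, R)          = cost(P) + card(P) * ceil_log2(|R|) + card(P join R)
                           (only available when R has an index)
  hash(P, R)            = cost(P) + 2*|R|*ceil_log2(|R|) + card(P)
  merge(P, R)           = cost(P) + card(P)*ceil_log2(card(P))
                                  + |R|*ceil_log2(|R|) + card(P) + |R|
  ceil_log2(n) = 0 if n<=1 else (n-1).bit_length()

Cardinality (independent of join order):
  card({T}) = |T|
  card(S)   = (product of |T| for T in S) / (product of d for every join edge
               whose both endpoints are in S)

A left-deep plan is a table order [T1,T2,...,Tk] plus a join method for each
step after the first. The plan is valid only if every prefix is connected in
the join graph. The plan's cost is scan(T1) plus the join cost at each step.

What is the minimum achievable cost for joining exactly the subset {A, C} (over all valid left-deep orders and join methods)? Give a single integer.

Selinger DP over subsets of {A,C}:
  {A}: scan cost=400, card=400
  {C}: scan cost=250, card=250
  {AC}: card=4000; try (C,hash)→4800, (A,merge)→6500, (A,nl_idx)→6500, (C,merge)→6650, (A,hash)→7700, (A,nl)→100250 …(+1); best=4800 via (C,hash)

4800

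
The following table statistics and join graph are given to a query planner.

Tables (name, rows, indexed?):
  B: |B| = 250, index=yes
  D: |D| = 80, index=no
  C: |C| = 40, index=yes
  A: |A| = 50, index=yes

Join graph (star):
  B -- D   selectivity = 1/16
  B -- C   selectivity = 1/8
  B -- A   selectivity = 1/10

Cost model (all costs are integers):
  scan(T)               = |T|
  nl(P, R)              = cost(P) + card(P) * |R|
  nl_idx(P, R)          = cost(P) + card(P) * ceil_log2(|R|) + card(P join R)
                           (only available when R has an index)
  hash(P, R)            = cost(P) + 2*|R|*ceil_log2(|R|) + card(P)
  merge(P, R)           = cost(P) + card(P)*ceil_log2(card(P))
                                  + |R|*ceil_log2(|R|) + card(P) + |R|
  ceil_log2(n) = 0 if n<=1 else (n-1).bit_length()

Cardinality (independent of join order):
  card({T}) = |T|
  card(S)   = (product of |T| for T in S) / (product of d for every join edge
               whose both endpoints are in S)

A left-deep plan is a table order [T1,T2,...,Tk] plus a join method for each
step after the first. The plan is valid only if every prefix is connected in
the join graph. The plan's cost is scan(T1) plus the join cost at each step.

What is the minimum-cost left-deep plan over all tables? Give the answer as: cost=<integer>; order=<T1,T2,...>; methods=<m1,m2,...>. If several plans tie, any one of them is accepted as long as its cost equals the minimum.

Selinger DP (subsets sized 1..n):
  {B}: scan cost=250, card=250
  {D}: scan cost=80, card=80
  {C}: scan cost=40, card=40
  {A}: scan cost=50, card=50
  {BD}: card=1250; try (D,hash)→1620, (B,nl_idx)→1970, (B,merge)→2970, (D,merge)→3140, (B,hash)→4160, (B,nl)→20080 …(+1); best=1620 via (D,hash)
  {BC}: card=1250; try (C,hash)→980, (B,nl_idx)→1610, (B,merge)→2570, (C,merge)→2780, (C,nl_idx)→3000, (B,hash)→4080 …(+2); best=980 via (C,hash)
  {AB}: card=1250; try (A,hash)→1100, (B,nl_idx)→1700, (B,merge)→2650, (A,merge)→2850, (A,nl_idx)→3000, (B,hash)→4100 …(+2); best=1100 via (A,hash)
  {BCD}: card=6250; try (D,hash)→3350, (C,hash)→3350, (C,nl_idx)→15370, (D,merge)→16620, (C,merge)→16900, (C,nl)→51620 …(+1); best=3350 via (D,hash)
  {ABD}: card=6250; try (D,hash)→3470, (A,hash)→3470, (A,nl_idx)→15370, (D,merge)→16740, (A,merge)→16970, (A,nl)→64120 …(+1); best=3470 via (D,hash)
  {ABC}: card=6250; try (C,hash)→2830, (A,hash)→2830, (A,nl_idx)→14730, (C,nl_idx)→14850, (A,merge)→16330, (C,merge)→16380 …(+2); best=2830 via (C,hash)
  {ABCD}: card=31250; try (D,hash)→10200, (C,hash)→10200, (A,hash)→10200, (A,nl_idx)→72100, (C,nl_idx)→72220, (D,merge)→90970 …(+5); best=10200 via (D,hash)

cost=10200; order=B,A,C,D; methods=hash,hash,hash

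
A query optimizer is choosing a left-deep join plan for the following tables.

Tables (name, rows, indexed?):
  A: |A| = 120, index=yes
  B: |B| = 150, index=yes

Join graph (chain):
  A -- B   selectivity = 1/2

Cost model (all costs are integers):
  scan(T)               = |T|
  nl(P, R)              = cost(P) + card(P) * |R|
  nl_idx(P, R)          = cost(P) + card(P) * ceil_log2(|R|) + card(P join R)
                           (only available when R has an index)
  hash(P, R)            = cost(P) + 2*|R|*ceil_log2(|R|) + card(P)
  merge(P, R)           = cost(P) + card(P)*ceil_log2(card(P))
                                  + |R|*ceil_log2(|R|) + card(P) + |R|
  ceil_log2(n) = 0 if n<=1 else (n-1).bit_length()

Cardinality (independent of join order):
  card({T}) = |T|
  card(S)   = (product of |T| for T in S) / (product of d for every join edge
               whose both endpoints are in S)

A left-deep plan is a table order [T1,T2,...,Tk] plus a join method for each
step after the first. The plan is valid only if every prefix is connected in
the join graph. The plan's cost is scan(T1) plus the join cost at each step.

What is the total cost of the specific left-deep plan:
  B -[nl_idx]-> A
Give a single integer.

10200

step 1: scan B: cost=150, card=150
step 2: join A via nl_idx
    card(P join A) = 150*120/(2) = 9000
    cost = 150 + 150*7 + 9000 = 10200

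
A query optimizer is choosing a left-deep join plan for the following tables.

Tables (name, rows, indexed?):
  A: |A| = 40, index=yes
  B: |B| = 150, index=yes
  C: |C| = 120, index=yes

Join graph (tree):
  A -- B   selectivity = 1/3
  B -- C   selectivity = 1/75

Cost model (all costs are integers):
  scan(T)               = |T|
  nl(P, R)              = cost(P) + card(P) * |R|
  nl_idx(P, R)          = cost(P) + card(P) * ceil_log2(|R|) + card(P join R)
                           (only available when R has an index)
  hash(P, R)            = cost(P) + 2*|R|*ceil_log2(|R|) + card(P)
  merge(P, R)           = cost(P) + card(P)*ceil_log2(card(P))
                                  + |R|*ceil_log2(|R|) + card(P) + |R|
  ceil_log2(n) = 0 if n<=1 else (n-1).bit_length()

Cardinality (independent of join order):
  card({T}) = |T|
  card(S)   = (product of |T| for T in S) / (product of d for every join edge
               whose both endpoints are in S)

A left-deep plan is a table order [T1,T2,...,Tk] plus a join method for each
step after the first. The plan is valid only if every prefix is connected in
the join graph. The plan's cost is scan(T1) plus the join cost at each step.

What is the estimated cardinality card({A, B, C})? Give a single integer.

Tables in S: A(40), B(150), C(120)
Edges inside S: A-B(d=3), B-C(d=75)
numerator = 40 * 150 * 120 = 720000
denominator = 3 * 75 = 225
card(S) = 720000 / 225 = 3200

3200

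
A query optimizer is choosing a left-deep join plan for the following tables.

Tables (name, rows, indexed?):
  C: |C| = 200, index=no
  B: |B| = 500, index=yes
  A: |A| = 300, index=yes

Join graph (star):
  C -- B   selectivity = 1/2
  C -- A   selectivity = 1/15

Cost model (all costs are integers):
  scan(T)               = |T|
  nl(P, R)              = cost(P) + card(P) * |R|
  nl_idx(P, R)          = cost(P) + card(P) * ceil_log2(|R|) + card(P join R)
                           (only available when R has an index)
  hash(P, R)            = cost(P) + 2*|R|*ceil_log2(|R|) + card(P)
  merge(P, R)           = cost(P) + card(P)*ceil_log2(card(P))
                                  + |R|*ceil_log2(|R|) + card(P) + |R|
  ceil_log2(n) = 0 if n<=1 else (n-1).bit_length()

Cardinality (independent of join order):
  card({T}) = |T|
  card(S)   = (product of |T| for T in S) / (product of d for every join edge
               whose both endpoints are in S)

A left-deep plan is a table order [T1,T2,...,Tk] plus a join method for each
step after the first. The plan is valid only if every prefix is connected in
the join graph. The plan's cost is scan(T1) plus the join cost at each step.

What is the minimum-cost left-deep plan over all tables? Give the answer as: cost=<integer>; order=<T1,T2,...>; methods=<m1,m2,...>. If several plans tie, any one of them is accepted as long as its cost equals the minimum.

cost=16800; order=A,C,B; methods=hash,hash

Selinger DP (subsets sized 1..n):
  {C}: scan cost=200, card=200
  {B}: scan cost=500, card=500
  {A}: scan cost=300, card=300
  {BC}: card=50000; try (C,hash)→4200, (B,merge)→7000, (C,merge)→7300, (B,hash)→9400, (B,nl_idx)→52000, (B,nl)→100200 …(+1); best=4200 via (C,hash)
  {AC}: card=4000; try (C,hash)→3800, (A,merge)→5000, (C,merge)→5100, (A,hash)→5800, (A,nl_idx)→6000, (A,nl)→60200 …(+1); best=3800 via (C,hash)
  {ABC}: card=1000000; try (B,hash)→16800, (A,hash)→59600, (B,merge)→60800, (A,merge)→857200, (B,nl_idx)→1039800, (A,nl_idx)→1454200 …(+2); best=16800 via (B,hash)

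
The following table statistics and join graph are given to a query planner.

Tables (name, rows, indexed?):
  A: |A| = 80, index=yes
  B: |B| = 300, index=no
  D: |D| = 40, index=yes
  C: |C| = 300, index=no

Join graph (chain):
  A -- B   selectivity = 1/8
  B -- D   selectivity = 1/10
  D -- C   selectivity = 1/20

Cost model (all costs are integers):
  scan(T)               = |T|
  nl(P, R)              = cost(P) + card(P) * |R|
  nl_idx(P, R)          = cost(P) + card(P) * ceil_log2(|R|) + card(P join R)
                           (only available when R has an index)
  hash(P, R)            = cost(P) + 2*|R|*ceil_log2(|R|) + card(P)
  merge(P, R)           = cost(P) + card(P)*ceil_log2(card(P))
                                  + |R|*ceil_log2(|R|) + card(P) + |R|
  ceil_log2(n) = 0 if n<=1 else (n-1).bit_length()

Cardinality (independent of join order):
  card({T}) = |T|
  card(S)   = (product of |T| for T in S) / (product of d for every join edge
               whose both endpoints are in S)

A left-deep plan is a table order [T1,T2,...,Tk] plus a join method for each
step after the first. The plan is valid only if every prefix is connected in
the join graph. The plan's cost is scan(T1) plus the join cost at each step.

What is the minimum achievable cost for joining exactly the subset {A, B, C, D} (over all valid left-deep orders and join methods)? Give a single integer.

Selinger DP over subsets of {A,B,C,D}:
  {A}: scan cost=80, card=80
  {B}: scan cost=300, card=300
  {D}: scan cost=40, card=40
  {C}: scan cost=300, card=300
  {AB}: card=3000; try (A,hash)→1720, (B,merge)→3720, (A,merge)→3940, (A,nl_idx)→5400, (B,hash)→5560, (B,nl)→24080 …(+1); best=1720 via (A,hash)
  {BD}: card=1200; try (D,hash)→1080, (D,nl_idx)→3300, (B,merge)→3320, (D,merge)→3580, (B,hash)→5480, (B,nl)→12040 …(+1); best=1080 via (D,hash)
  {CD}: card=600; try (D,hash)→1080, (D,nl_idx)→2700, (C,merge)→3320, (D,merge)→3580, (C,hash)→5480, (C,nl)→12040 …(+1); best=1080 via (D,hash)
  {ABD}: card=12000; try (A,hash)→3400, (D,hash)→5200, (A,merge)→16120, (A,nl_idx)→21480, (D,nl_idx)→31720, (D,merge)→41000 …(+2); best=3400 via (A,hash)
  {BCD}: card=18000; try (B,hash)→7080, (C,hash)→7680, (B,merge)→10680, (C,merge)→18480, (B,nl)→181080, (C,nl)→361080; best=7080 via (B,hash)
  {ABCD}: card=180000; try (C,hash)→20800, (A,hash)→26200, (C,merge)→186400, (A,merge)→295720, (A,nl_idx)→313080, (A,nl)→1447080 …(+1); best=20800 via (C,hash)

20800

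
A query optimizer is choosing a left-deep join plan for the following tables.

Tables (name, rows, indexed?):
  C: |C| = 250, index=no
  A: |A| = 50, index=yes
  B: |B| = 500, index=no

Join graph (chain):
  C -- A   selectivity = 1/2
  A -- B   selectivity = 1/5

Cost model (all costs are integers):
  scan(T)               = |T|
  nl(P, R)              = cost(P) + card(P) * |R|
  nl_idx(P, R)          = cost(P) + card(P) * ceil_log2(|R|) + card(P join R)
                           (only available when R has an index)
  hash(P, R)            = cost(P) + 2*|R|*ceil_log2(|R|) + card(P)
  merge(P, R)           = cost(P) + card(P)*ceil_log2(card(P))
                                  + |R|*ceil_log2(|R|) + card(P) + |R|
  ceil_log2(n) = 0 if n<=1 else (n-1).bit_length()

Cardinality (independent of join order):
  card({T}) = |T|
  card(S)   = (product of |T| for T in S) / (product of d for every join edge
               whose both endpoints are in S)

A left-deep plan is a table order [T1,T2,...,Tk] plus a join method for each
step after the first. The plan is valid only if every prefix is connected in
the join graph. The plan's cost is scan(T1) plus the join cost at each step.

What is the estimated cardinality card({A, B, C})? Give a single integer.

625000

Tables in S: A(50), B(500), C(250)
Edges inside S: C-A(d=2), A-B(d=5)
numerator = 50 * 500 * 250 = 6250000
denominator = 2 * 5 = 10
card(S) = 6250000 / 10 = 625000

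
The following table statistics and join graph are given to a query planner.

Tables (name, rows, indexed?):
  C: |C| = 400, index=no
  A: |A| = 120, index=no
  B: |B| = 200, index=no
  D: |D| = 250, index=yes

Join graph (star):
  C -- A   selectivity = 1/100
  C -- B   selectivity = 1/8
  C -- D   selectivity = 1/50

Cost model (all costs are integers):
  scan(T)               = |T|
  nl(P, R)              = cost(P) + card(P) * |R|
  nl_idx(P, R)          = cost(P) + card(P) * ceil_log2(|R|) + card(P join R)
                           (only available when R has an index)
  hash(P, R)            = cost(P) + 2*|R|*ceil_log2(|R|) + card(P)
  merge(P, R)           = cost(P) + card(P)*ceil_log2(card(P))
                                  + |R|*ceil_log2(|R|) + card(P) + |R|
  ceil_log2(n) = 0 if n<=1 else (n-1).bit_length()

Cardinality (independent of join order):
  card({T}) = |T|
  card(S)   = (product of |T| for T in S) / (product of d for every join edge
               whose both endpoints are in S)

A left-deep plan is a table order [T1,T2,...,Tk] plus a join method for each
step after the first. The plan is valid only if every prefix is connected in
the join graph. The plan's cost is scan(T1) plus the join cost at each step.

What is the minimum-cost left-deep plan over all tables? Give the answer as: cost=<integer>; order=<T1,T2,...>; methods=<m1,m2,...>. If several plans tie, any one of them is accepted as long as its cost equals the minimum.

cost=12560; order=C,A,D,B; methods=hash,hash,hash

Selinger DP (subsets sized 1..n):
  {C}: scan cost=400, card=400
  {A}: scan cost=120, card=120
  {B}: scan cost=200, card=200
  {D}: scan cost=250, card=250
  {AC}: card=480; try (A,hash)→2480, (C,merge)→5080, (A,merge)→5360, (C,hash)→7440, (C,nl)→48120, (A,nl)→48400; best=2480 via (A,hash)
  {BC}: card=10000; try (B,hash)→4000, (C,merge)→6000, (B,merge)→6200, (C,hash)→7600, (C,nl)→80200, (B,nl)→80400; best=4000 via (B,hash)
  {CD}: card=2000; try (D,hash)→4800, (D,nl_idx)→5600, (C,merge)→6500, (D,merge)→6650, (C,hash)→7700, (C,nl)→100250 …(+1); best=4800 via (D,hash)
  {ABC}: card=12000; try (B,hash)→6160, (B,merge)→9080, (A,hash)→15680, (B,nl)→98480, (A,merge)→154960, (A,nl)→1204000; best=6160 via (B,hash)
  {ACD}: card=2400; try (D,hash)→6960, (A,hash)→8480, (D,nl_idx)→8720, (D,merge)→9530, (A,merge)→29760, (D,nl)→122480 …(+1); best=6960 via (D,hash)
  {BCD}: card=50000; try (B,hash)→10000, (D,hash)→18000, (B,merge)→30600, (D,nl_idx)→134000, (D,merge)→156250, (B,nl)→404800 …(+1); best=10000 via (B,hash)
  {ABCD}: card=60000; try (B,hash)→12560, (D,hash)→22160, (B,merge)→39960, (A,hash)→61680, (D,nl_idx)→162160, (D,merge)→188410 …(+4); best=12560 via (B,hash)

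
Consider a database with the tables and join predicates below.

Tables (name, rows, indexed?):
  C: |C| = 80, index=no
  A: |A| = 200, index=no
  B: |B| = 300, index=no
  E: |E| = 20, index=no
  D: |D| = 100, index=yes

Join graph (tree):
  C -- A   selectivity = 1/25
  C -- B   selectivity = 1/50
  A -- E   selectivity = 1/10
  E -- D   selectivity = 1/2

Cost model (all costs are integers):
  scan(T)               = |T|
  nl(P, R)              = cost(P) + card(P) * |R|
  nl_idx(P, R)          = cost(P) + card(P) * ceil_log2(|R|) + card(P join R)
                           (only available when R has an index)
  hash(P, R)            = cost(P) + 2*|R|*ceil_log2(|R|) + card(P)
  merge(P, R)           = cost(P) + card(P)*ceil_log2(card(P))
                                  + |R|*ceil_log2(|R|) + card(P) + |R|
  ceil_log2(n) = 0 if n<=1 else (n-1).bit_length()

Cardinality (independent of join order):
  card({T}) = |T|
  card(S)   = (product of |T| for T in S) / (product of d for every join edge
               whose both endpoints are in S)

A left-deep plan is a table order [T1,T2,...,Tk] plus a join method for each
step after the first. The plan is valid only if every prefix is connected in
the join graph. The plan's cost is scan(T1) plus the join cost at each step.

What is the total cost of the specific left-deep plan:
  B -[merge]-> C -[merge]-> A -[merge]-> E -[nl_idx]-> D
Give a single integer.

step 1: scan B: cost=300, card=300
step 2: join C via merge
    card(P join C) = 300*80/(50) = 480
    cost = 300 + 300*9 + 80*7 + 300 + 80 = 3940
step 3: join A via merge
    card(P join A) = 480*200/(25) = 3840
    cost = 3940 + 480*9 + 200*8 + 480 + 200 = 10540
step 4: join E via merge
    card(P join E) = 3840*20/(10) = 7680
    cost = 10540 + 3840*12 + 20*5 + 3840 + 20 = 60580
step 5: join D via nl_idx
    card(P join D) = 7680*100/(2) = 384000
    cost = 60580 + 7680*7 + 384000 = 498340

498340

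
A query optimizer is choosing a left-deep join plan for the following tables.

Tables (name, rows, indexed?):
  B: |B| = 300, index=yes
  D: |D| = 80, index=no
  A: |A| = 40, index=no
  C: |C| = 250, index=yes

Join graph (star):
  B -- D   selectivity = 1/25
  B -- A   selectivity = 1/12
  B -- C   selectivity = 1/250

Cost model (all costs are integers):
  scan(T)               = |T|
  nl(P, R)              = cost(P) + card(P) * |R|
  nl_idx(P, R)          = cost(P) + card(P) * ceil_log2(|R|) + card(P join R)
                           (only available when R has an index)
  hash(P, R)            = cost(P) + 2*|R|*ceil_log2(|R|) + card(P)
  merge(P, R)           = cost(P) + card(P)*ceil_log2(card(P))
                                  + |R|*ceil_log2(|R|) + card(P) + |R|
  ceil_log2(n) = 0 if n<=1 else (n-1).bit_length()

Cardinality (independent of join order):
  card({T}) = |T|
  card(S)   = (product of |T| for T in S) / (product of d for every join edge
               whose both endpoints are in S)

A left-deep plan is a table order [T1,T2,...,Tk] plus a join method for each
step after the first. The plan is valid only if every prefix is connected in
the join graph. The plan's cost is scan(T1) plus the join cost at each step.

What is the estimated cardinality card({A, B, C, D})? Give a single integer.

3200

Tables in S: A(40), B(300), C(250), D(80)
Edges inside S: B-D(d=25), B-A(d=12), B-C(d=250)
numerator = 40 * 300 * 250 * 80 = 240000000
denominator = 25 * 12 * 250 = 75000
card(S) = 240000000 / 75000 = 3200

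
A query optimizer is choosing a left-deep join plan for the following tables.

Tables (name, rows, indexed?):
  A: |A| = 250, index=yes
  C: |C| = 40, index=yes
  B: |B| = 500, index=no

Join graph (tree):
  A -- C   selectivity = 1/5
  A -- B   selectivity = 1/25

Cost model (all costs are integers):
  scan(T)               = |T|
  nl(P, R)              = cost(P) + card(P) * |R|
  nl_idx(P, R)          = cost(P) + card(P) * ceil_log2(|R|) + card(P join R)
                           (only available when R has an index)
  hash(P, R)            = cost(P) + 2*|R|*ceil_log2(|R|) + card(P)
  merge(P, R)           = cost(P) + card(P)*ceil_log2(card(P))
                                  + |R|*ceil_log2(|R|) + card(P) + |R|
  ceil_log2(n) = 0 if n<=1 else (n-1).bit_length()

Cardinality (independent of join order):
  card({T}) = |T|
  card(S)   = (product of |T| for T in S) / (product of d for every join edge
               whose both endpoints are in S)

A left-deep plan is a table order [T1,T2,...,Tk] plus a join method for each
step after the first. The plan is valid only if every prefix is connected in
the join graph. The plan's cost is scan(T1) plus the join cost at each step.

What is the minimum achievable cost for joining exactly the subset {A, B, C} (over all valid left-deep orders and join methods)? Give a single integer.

Selinger DP over subsets of {A,B,C}:
  {A}: scan cost=250, card=250
  {C}: scan cost=40, card=40
  {B}: scan cost=500, card=500
  {AC}: card=2000; try (C,hash)→980, (A,nl_idx)→2360, (A,merge)→2570, (C,merge)→2780, (C,nl_idx)→3750, (A,hash)→4080 …(+2); best=980 via (C,hash)
  {AB}: card=5000; try (A,hash)→5000, (B,merge)→7500, (A,merge)→7750, (B,hash)→9500, (A,nl_idx)→9500, (B,nl)→125250 …(+1); best=5000 via (A,hash)
  {ABC}: card=40000; try (C,hash)→10480, (B,hash)→11980, (B,merge)→29980, (C,nl_idx)→75000, (C,merge)→75280, (C,nl)→205000 …(+1); best=10480 via (C,hash)

10480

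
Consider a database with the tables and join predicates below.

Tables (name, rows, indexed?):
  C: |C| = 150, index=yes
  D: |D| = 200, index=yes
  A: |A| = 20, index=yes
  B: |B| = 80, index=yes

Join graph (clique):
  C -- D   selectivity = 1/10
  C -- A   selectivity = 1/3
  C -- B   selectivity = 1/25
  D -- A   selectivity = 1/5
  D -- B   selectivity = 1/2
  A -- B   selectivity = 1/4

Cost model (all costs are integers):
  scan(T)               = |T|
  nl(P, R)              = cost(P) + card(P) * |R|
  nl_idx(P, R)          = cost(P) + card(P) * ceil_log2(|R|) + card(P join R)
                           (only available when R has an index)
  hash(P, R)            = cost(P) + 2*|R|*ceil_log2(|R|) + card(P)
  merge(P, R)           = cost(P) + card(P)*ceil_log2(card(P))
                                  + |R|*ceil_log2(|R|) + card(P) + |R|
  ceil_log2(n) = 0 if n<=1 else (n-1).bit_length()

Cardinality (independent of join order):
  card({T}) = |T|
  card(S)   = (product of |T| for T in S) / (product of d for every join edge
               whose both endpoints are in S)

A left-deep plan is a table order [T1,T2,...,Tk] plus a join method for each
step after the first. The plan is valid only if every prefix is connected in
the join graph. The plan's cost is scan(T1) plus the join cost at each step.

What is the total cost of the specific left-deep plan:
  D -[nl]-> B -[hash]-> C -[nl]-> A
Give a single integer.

step 1: scan D: cost=200, card=200
step 2: join B via nl
    card(P join B) = 200*80/(2) = 8000
    cost = 200 + 200*80 = 16200
step 3: join C via hash
    card(P join C) = 8000*150/(10*25) = 4800
    cost = 16200 + 2*150*8 + 8000 = 26600
step 4: join A via nl
    card(P join A) = 4800*20/(3*5*4) = 1600
    cost = 26600 + 4800*20 = 122600

122600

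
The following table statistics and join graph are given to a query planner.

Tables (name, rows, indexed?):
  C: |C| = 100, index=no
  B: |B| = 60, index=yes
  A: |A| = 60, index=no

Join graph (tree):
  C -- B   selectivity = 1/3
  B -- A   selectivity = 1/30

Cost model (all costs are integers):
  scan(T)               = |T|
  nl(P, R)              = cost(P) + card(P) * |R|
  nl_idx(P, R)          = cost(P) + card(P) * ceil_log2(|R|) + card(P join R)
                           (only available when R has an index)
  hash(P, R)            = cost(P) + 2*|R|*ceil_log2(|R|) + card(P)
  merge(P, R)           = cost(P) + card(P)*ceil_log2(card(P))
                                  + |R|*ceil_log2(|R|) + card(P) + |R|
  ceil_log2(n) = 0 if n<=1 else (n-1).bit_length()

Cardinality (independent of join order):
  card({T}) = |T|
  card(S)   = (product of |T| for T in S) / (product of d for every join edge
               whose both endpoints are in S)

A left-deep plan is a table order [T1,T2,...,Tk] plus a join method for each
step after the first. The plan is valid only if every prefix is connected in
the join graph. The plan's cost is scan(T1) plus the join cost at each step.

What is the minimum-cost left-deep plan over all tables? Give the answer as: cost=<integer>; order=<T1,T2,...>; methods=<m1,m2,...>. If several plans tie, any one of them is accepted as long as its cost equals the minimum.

Selinger DP (subsets sized 1..n):
  {C}: scan cost=100, card=100
  {B}: scan cost=60, card=60
  {A}: scan cost=60, card=60
  {BC}: card=2000; try (B,hash)→920, (C,merge)→1280, (B,merge)→1320, (C,hash)→1520, (B,nl_idx)→2700, (C,nl)→6060 …(+1); best=920 via (B,hash)
  {AB}: card=120; try (B,nl_idx)→540, (B,hash)→840, (A,hash)→840, (B,merge)→900, (A,merge)→900, (B,nl)→3660 …(+1); best=540 via (B,nl_idx)
  {ABC}: card=4000; try (C,hash)→2060, (C,merge)→2300, (A,hash)→3640, (C,nl)→12540, (A,merge)→25340, (A,nl)→120920; best=2060 via (C,hash)

cost=2060; order=A,B,C; methods=nl_idx,hash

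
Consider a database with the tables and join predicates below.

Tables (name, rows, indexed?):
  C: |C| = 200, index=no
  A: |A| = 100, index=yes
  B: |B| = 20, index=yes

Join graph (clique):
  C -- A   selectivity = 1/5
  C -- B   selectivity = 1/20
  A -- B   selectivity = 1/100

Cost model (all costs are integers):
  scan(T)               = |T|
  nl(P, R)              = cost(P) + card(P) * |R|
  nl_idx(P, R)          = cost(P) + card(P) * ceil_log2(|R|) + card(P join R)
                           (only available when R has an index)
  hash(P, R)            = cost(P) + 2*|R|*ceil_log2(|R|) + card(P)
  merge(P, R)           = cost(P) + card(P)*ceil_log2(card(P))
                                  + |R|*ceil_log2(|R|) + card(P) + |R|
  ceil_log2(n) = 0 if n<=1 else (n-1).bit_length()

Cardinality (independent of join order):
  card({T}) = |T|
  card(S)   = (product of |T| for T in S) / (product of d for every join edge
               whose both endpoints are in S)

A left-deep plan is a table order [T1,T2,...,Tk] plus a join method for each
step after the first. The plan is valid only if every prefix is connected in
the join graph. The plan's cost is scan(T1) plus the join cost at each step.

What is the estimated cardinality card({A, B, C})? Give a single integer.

Tables in S: A(100), B(20), C(200)
Edges inside S: C-A(d=5), C-B(d=20), A-B(d=100)
numerator = 100 * 20 * 200 = 400000
denominator = 5 * 20 * 100 = 10000
card(S) = 400000 / 10000 = 40

40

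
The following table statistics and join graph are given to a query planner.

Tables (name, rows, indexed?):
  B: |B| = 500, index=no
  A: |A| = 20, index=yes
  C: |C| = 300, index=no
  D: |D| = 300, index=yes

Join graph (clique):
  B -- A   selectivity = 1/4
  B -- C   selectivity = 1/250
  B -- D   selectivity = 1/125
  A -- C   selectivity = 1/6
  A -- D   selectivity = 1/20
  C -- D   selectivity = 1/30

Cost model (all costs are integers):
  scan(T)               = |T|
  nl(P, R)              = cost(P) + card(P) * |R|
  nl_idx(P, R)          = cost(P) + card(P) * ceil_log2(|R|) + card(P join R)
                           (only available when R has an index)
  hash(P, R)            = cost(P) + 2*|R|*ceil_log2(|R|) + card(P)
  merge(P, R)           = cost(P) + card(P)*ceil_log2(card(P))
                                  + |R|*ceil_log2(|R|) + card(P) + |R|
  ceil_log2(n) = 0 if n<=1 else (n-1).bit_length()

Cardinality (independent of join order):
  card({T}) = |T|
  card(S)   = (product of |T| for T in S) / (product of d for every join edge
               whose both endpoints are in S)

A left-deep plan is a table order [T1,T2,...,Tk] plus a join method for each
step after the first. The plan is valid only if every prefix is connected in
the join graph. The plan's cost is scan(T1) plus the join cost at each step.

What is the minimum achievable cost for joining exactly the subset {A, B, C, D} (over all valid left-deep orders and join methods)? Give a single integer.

11702

Selinger DP over subsets of {A,B,C,D}:
  {B}: scan cost=500, card=500
  {A}: scan cost=20, card=20
  {C}: scan cost=300, card=300
  {D}: scan cost=300, card=300
  {AB}: card=2500; try (A,hash)→1200, (B,merge)→5140, (A,nl_idx)→5500, (A,merge)→5620, (B,hash)→9040, (B,nl)→10020 …(+1); best=1200 via (A,hash)
  {BC}: card=600; try (C,hash)→6400, (B,merge)→8300, (C,merge)→8500, (B,hash)→9600, (B,nl)→150300, (C,nl)→150500; best=6400 via (C,hash)
  {BD}: card=1200; try (D,nl_idx)→6200, (D,hash)→6400, (B,merge)→8300, (D,merge)→8500, (B,hash)→9600, (B,nl)→150300 …(+1); best=6200 via (D,nl_idx)
  {AC}: card=1000; try (A,hash)→800, (A,nl_idx)→2800, (C,merge)→3140, (A,merge)→3420, (C,hash)→5440, (C,nl)→6020 …(+1); best=800 via (A,hash)
  {AD}: card=300; try (D,nl_idx)→500, (A,hash)→800, (A,nl_idx)→2100, (D,merge)→3140, (A,merge)→3420, (D,hash)→5440 …(+2); best=500 via (D,nl_idx)
  {CD}: card=3000; try (D,hash)→6000, (D,nl_idx)→6000, (C,hash)→6000, (D,merge)→6300, (C,merge)→6300, (D,nl)→90300 …(+1); best=6000 via (D,hash)
  {ABC}: card=500; try (A,hash)→7200, (C,hash)→9100, (A,nl_idx)→9900, (B,hash)→10800, (A,merge)→13120, (B,merge)→16800 …(+4); best=7200 via (A,hash)
  {ABD}: card=300; try (A,hash)→7600, (B,merge)→8500, (D,hash)→9100, (B,hash)→9800, (A,nl_idx)→12500, (A,merge)→20720 …(+5); best=7600 via (A,hash)
  {BCD}: card=48; try (D,nl_idx)→11848, (D,hash)→12400, (C,hash)→12800, (D,merge)→16000, (B,hash)→18000, (C,merge)→23600 …(+4); best=11848 via (D,nl_idx)
  {ACD}: card=500; try (C,hash)→6200, (C,merge)→6500, (D,hash)→7200, (A,hash)→9200, (D,nl_idx)→10300, (D,merge)→14800 …(+5); best=6200 via (C,hash)
  {ABCD}: card=2; try (D,nl_idx)→11702, (A,nl_idx)→12090, (A,hash)→12096, (A,merge)→12304, (A,nl)→12808, (D,hash)→13100 …(+8); best=11702 via (D,nl_idx)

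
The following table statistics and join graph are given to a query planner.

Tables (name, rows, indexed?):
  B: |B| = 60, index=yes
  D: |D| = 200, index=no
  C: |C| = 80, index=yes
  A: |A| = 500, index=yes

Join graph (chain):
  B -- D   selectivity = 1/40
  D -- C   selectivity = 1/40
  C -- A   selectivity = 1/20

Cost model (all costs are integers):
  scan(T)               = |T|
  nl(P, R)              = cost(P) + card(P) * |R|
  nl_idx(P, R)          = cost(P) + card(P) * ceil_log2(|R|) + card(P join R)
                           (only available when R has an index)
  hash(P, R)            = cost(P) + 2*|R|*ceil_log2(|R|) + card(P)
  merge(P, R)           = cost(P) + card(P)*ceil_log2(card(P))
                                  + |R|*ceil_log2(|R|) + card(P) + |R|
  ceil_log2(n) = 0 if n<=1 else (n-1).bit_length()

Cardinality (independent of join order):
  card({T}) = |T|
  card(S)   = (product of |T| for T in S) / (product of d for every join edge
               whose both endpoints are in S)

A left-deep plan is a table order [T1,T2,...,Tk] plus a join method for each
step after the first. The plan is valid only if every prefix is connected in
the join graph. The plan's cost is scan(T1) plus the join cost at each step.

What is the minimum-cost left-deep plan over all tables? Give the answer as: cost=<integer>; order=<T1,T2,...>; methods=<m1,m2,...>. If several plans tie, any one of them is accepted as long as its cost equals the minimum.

cost=12140; order=D,B,C,A; methods=hash,hash,hash

Selinger DP (subsets sized 1..n):
  {B}: scan cost=60, card=60
  {D}: scan cost=200, card=200
  {C}: scan cost=80, card=80
  {A}: scan cost=500, card=500
  {BD}: card=300; try (B,hash)→1120, (B,nl_idx)→1700, (D,merge)→2280, (B,merge)→2420, (D,hash)→3320, (D,nl)→12060 …(+1); best=1120 via (B,hash)
  {CD}: card=400; try (C,hash)→1520, (C,nl_idx)→2000, (D,merge)→2520, (C,merge)→2640, (D,hash)→3360, (D,nl)→16080 …(+1); best=1520 via (C,hash)
  {AC}: card=2000; try (C,hash)→2120, (A,nl_idx)→2800, (A,merge)→5720, (C,nl_idx)→6000, (C,merge)→6140, (A,hash)→9160 …(+2); best=2120 via (C,hash)
  {BCD}: card=600; try (C,hash)→2540, (B,hash)→2640, (C,nl_idx)→3820, (B,nl_idx)→4520, (C,merge)→4760, (B,merge)→5940 …(+2); best=2540 via (C,hash)
  {ACD}: card=10000; try (D,hash)→7320, (A,merge)→10520, (A,hash)→10920, (A,nl_idx)→15120, (D,merge)→27920, (A,nl)→201520 …(+1); best=7320 via (D,hash)
  {ABCD}: card=15000; try (A,hash)→12140, (A,merge)→14140, (B,hash)→18040, (A,nl_idx)→22940, (B,nl_idx)→82320, (B,merge)→157740 …(+2); best=12140 via (A,hash)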